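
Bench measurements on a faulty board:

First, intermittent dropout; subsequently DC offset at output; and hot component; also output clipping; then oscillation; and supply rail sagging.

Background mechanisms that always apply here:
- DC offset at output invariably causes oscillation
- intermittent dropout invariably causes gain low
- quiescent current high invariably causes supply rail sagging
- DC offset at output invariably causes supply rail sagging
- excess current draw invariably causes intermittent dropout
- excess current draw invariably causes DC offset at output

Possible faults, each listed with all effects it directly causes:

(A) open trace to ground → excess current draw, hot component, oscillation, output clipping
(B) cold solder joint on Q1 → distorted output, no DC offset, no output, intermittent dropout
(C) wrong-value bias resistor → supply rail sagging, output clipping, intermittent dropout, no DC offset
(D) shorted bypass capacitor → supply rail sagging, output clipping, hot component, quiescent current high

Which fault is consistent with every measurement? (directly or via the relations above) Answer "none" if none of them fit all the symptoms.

A

For each candidate, compare predicted effects to what was observed:
(A) open trace to ground — accounts for every observation (intermittent dropout through excess current draw → intermittent dropout)
(B) cold solder joint on Q1 — intermittent dropout ✓; DC offset at output ✗; hot component ✗; output clipping ✗; oscillation ✗; supply rail sagging ✗
(C) wrong-value bias resistor — fails on DC offset at output, hot component, oscillation (predicts no DC offset, not DC offset at output)
(D) shorted bypass capacitor — does not account for intermittent dropout, DC offset at output, oscillation
(A) alone accounts for all the evidence.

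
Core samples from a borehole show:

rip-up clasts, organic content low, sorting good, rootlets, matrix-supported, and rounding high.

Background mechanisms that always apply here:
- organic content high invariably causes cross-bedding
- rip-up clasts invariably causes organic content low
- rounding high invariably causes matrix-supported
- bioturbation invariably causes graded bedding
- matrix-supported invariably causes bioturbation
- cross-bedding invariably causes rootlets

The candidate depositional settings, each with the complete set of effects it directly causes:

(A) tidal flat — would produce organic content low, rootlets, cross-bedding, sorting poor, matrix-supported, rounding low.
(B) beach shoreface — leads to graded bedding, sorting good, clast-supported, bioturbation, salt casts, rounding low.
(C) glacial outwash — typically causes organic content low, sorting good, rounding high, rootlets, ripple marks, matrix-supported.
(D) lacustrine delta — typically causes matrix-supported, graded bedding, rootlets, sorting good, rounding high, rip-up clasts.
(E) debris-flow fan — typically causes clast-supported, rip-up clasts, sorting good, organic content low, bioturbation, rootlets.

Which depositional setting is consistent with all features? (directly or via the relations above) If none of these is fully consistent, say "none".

D

Checking each candidate against the observations:
(A) tidal flat — rip-up clasts -; organic content low +; sorting good -; rootlets +; matrix-supported +; rounding high -
(B) beach shoreface — fails on rip-up clasts, organic content low, rootlets, matrix-supported, rounding high (predicts clast-supported, not matrix-supported; predicts rounding low, not rounding high)
(C) glacial outwash — does not account for rip-up clasts
(D) lacustrine delta — rip-up clasts +; organic content low + (by rip-up clasts → organic content low); sorting good +; rootlets +; matrix-supported +; rounding high +
(E) debris-flow fan — fails on matrix-supported, rounding high (predicts clast-supported, not matrix-supported)
Only (D) is consistent with every observation.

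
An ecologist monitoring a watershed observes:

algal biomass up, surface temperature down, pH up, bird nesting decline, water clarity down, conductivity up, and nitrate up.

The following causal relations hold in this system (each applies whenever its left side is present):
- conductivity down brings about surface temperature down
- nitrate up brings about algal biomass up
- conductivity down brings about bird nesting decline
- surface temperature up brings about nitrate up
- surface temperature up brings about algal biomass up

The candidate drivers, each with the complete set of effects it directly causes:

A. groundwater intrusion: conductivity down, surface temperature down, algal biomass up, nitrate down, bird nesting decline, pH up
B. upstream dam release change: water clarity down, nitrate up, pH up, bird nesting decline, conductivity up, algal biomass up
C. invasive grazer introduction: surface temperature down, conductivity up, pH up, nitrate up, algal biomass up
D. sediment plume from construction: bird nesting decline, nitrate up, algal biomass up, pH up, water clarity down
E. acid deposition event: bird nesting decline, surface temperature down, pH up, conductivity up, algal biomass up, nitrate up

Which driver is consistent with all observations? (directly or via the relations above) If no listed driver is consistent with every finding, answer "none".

Per-candidate check:
(A) groundwater intrusion — algal biomass up ✓; surface temperature down ✓; pH up ✓; bird nesting decline ✓; water clarity down ✗; conductivity up ✗; nitrate up ✗
(B) upstream dam release change — algal biomass up ✓; surface temperature down ✗; pH up ✓; bird nesting decline ✓; water clarity down ✓; conductivity up ✓; nitrate up ✓
(C) invasive grazer introduction — algal biomass up ✓; surface temperature down ✓; pH up ✓; bird nesting decline ✗; water clarity down ✗; conductivity up ✓; nitrate up ✓
(D) sediment plume from construction — does not account for surface temperature down, conductivity up
(E) acid deposition event — does not account for water clarity down
Every candidate fails on at least one observation.

none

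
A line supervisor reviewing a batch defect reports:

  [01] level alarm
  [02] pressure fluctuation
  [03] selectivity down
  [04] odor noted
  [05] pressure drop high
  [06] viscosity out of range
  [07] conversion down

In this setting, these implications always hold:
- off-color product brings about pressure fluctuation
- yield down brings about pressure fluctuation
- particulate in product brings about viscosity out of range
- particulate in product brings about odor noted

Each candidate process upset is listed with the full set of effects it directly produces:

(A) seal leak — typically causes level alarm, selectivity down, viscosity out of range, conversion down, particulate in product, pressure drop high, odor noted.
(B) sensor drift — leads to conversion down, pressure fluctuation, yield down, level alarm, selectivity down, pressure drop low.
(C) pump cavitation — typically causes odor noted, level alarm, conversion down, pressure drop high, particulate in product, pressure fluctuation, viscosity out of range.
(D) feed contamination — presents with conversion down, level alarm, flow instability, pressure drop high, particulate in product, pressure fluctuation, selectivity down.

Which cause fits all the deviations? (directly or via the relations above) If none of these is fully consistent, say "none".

For each candidate, compare predicted effects to what was observed:
(A) seal leak — level alarm ✓; pressure fluctuation ✗; selectivity down ✓; odor noted ✓; pressure drop high ✓; viscosity out of range ✓; conversion down ✓
(B) sensor drift — fails on odor noted, pressure drop high, viscosity out of range (predicts pressure drop low, not pressure drop high)
(C) pump cavitation — level alarm ✓; pressure fluctuation ✓; selectivity down ✗; odor noted ✓; pressure drop high ✓; viscosity out of range ✓; conversion down ✓
(D) feed contamination — level alarm ✓; pressure fluctuation ✓; selectivity down ✓; odor noted ✓ (via particulate in product → odor noted); pressure drop high ✓; viscosity out of range ✓ (via particulate in product → viscosity out of range); conversion down ✓
Only (D) is consistent with every observation.

D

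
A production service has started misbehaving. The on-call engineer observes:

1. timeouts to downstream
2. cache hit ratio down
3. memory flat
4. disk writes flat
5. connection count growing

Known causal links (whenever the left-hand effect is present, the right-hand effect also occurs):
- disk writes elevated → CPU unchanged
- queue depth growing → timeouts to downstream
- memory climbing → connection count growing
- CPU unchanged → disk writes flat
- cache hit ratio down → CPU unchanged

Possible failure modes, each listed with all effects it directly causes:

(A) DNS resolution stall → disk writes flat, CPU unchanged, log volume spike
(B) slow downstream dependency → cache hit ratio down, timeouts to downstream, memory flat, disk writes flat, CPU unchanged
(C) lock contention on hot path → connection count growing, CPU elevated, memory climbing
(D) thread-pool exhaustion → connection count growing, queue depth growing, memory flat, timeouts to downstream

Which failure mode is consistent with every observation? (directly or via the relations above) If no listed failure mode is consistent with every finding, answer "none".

none

Checking each candidate against the observations:
(A) DNS resolution stall — timeouts to downstream miss; cache hit ratio down miss; memory flat miss; disk writes flat match; connection count growing miss
(B) slow downstream dependency — timeouts to downstream match; cache hit ratio down match; memory flat match; disk writes flat match; connection count growing miss
(C) lock contention on hot path — timeouts to downstream miss; cache hit ratio down miss; memory flat miss; disk writes flat miss; connection count growing match
(D) thread-pool exhaustion — does not account for cache hit ratio down, disk writes flat
Every candidate fails on at least one observation.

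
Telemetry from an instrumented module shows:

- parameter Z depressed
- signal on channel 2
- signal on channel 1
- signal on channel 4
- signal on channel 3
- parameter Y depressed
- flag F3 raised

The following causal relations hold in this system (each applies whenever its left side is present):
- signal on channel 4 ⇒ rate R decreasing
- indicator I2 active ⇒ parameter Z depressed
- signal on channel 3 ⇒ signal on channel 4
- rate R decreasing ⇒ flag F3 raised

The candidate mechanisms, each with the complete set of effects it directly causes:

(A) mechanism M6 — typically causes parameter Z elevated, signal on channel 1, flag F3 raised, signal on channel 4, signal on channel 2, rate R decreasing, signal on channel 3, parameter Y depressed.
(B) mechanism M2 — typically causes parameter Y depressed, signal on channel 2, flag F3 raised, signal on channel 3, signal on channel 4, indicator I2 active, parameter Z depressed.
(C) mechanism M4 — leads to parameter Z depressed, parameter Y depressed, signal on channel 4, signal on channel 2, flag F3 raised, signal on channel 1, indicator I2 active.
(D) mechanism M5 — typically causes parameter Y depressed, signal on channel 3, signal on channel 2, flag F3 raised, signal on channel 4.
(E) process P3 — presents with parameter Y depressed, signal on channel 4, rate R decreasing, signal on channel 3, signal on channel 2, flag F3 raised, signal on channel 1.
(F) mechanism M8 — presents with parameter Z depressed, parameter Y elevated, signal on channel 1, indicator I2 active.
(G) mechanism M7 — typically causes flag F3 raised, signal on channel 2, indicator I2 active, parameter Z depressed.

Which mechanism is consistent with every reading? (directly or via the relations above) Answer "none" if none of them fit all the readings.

none

Checking each candidate against the observations:
(A) mechanism M6 — parameter Z depressed ✗; signal on channel 2 ✓; signal on channel 1 ✓; signal on channel 4 ✓; signal on channel 3 ✓; parameter Y depressed ✓; flag F3 raised ✓
(B) mechanism M2 — does not account for signal on channel 1
(C) mechanism M4 — does not account for signal on channel 3
(D) mechanism M5 — parameter Z depressed ✗; signal on channel 2 ✓; signal on channel 1 ✗; signal on channel 4 ✓; signal on channel 3 ✓; parameter Y depressed ✓; flag F3 raised ✓
(E) process P3 — does not account for parameter Z depressed
(F) mechanism M8 — fails on signal on channel 2, signal on channel 4, signal on channel 3, parameter Y depressed, flag F3 raised (predicts parameter Y elevated, not parameter Y depressed)
(G) mechanism M7 — parameter Z depressed ✓; signal on channel 2 ✓; signal on channel 1 ✗; signal on channel 4 ✗; signal on channel 3 ✗; parameter Y depressed ✗; flag F3 raised ✓
None of the listed candidates fits everything.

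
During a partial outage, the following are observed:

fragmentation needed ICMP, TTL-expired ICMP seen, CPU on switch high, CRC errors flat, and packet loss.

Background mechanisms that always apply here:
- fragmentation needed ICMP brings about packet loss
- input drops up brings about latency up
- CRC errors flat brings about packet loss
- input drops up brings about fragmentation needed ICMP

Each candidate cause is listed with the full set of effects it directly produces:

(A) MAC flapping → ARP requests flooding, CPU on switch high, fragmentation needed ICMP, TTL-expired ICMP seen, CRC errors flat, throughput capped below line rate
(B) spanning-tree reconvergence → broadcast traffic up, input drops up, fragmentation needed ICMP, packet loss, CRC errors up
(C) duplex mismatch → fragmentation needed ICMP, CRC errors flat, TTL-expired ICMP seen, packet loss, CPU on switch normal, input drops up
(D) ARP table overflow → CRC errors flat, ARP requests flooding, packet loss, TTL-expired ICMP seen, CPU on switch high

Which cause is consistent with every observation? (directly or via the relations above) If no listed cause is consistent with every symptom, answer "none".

A

Testing each hypothesis:
(A) MAC flapping — fragmentation needed ICMP yes; TTL-expired ICMP seen yes; CPU on switch high yes; CRC errors flat yes; packet loss yes (via CRC errors flat → packet loss)
(B) spanning-tree reconvergence — fails on TTL-expired ICMP seen, CPU on switch high, CRC errors flat (predicts CRC errors up, not CRC errors flat)
(C) duplex mismatch — fragmentation needed ICMP yes; TTL-expired ICMP seen yes; CPU on switch high NO; CRC errors flat yes; packet loss yes
(D) ARP table overflow — does not account for fragmentation needed ICMP
(A) alone accounts for all the evidence.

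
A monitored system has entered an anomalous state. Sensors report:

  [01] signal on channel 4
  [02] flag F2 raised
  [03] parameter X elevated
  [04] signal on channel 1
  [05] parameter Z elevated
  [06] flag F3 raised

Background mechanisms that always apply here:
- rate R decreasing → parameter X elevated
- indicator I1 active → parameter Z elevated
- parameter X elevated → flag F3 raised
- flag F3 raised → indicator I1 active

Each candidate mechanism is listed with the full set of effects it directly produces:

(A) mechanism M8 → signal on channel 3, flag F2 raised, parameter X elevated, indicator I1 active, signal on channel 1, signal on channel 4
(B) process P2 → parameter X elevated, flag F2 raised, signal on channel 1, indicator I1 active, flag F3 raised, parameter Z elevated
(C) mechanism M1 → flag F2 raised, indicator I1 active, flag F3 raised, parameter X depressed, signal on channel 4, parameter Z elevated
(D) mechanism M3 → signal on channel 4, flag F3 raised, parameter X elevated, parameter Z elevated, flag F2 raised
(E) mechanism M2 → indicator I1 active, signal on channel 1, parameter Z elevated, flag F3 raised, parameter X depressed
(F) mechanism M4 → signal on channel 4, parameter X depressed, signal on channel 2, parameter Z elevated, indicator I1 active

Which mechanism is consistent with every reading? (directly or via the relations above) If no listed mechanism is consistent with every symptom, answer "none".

Checking each candidate against the observations:
(A) mechanism M8 — signal on channel 4 yes; flag F2 raised yes; parameter X elevated yes; signal on channel 1 yes; parameter Z elevated yes (by indicator I1 active → parameter Z elevated); flag F3 raised yes (by parameter X elevated → flag F3 raised)
(B) process P2 — signal on channel 4 NO; flag F2 raised yes; parameter X elevated yes; signal on channel 1 yes; parameter Z elevated yes; flag F3 raised yes
(C) mechanism M1 — fails on parameter X elevated, signal on channel 1 (predicts parameter X depressed, not parameter X elevated)
(D) mechanism M3 — signal on channel 4 yes; flag F2 raised yes; parameter X elevated yes; signal on channel 1 NO; parameter Z elevated yes; flag F3 raised yes
(E) mechanism M2 — signal on channel 4 NO; flag F2 raised NO; parameter X elevated NO; signal on channel 1 yes; parameter Z elevated yes; flag F3 raised yes
(F) mechanism M4 — signal on channel 4 yes; flag F2 raised NO; parameter X elevated NO; signal on channel 1 NO; parameter Z elevated yes; flag F3 raised NO
(A) alone accounts for all the evidence.

A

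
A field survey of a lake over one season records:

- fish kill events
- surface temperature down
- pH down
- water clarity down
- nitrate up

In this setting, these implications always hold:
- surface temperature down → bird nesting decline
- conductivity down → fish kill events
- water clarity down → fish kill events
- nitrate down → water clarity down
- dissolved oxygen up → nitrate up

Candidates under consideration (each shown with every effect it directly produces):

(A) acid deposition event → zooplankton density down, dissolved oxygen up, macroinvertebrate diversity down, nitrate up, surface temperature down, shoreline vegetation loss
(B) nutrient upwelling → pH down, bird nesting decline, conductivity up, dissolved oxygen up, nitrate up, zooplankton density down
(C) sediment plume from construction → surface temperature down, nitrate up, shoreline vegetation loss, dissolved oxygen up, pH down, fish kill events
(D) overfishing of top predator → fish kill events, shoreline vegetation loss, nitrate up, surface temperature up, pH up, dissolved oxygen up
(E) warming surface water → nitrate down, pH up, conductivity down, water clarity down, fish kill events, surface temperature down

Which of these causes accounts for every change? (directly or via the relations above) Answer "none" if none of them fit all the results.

Testing each hypothesis:
(A) acid deposition event — does not account for fish kill events, pH down, water clarity down
(B) nutrient upwelling — does not account for fish kill events, surface temperature down, water clarity down
(C) sediment plume from construction — does not account for water clarity down
(D) overfishing of top predator — fails on surface temperature down, pH down, water clarity down (predicts surface temperature up, not surface temperature down; predicts pH up, not pH down)
(E) warming surface water — fails on pH down, nitrate up (predicts pH up, not pH down; predicts nitrate down, not nitrate up)
No candidate is consistent with all observations.

none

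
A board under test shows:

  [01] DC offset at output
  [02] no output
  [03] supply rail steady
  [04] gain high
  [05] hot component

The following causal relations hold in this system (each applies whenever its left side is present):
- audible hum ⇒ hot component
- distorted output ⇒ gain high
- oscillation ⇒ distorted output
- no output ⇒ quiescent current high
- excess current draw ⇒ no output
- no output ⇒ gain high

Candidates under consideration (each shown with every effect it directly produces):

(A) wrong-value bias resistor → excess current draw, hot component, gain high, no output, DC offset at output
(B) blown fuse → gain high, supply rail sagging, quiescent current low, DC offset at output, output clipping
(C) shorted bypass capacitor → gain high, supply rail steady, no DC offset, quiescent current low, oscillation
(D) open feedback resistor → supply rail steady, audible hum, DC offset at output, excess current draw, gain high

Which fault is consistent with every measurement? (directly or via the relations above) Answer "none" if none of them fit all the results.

Testing each hypothesis:
(A) wrong-value bias resistor — does not account for supply rail steady
(B) blown fuse — fails on no output, supply rail steady, hot component (predicts supply rail sagging, not supply rail steady)
(C) shorted bypass capacitor — fails on DC offset at output, no output, hot component (predicts no DC offset, not DC offset at output)
(D) open feedback resistor — DC offset at output ✓; no output ✓ (through excess current draw → no output); supply rail steady ✓; gain high ✓; hot component ✓ (through audible hum → hot component)
(D) is the only candidate with no mismatches.

D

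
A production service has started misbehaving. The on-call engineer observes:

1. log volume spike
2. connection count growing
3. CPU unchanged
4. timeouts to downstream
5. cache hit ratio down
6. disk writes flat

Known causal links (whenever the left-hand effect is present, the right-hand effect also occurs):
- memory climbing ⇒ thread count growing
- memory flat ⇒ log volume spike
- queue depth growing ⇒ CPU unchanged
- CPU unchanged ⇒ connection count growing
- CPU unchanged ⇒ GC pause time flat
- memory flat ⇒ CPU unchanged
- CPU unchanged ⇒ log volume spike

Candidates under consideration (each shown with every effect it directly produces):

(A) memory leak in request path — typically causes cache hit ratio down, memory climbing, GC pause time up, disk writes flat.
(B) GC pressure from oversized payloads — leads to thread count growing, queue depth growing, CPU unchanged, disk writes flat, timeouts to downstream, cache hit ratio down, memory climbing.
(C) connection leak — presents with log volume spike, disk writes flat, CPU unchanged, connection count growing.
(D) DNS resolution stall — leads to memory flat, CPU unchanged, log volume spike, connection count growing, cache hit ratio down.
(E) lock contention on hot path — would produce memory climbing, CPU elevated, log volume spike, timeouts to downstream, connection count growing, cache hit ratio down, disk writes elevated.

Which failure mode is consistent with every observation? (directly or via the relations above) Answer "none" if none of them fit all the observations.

B

Checking each candidate against the observations:
(A) memory leak in request path — log volume spike NO; connection count growing NO; CPU unchanged NO; timeouts to downstream NO; cache hit ratio down yes; disk writes flat yes
(B) GC pressure from oversized payloads — accounts for every observation (log volume spike via CPU unchanged → log volume spike)
(C) connection leak — log volume spike yes; connection count growing yes; CPU unchanged yes; timeouts to downstream NO; cache hit ratio down NO; disk writes flat yes
(D) DNS resolution stall — log volume spike yes; connection count growing yes; CPU unchanged yes; timeouts to downstream NO; cache hit ratio down yes; disk writes flat NO
(E) lock contention on hot path — fails on CPU unchanged, disk writes flat (predicts CPU elevated, not CPU unchanged; predicts disk writes elevated, not disk writes flat)
(B) alone accounts for all the evidence.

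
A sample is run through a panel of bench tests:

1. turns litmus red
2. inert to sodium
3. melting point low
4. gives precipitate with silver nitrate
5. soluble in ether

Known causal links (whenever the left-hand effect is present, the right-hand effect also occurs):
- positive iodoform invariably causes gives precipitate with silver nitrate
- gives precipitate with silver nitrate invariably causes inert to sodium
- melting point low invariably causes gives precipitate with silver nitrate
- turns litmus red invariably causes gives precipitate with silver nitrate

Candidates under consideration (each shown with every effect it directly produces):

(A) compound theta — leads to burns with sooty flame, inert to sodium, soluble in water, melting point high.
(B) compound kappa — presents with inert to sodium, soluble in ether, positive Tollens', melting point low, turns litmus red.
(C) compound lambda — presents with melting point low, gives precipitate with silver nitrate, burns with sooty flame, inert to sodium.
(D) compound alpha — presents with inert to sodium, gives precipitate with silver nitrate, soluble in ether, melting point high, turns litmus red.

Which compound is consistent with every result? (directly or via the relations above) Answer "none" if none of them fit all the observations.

B

Testing each hypothesis:
(A) compound theta — turns litmus red NO; inert to sodium yes; melting point low NO; gives precipitate with silver nitrate NO; soluble in ether NO
(B) compound kappa — turns litmus red yes; inert to sodium yes; melting point low yes; gives precipitate with silver nitrate yes (by melting point low → gives precipitate with silver nitrate); soluble in ether yes
(C) compound lambda — does not account for turns litmus red, soluble in ether
(D) compound alpha — turns litmus red yes; inert to sodium yes; melting point low NO; gives precipitate with silver nitrate yes; soluble in ether yes
Only (B) is consistent with every observation.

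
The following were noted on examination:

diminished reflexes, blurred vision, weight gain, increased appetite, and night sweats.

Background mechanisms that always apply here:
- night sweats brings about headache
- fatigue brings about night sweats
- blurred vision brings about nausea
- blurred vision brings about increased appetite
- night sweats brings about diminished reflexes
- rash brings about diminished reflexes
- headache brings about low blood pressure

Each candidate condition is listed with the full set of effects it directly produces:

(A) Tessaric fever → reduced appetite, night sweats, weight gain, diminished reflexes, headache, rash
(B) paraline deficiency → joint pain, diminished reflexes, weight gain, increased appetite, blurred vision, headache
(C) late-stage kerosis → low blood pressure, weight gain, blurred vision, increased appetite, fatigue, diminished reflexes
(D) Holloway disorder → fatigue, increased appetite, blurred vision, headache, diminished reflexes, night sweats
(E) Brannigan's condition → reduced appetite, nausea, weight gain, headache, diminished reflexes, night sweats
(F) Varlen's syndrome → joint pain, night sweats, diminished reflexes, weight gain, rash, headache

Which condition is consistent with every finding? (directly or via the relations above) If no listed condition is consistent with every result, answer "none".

C

Per-candidate check:
(A) Tessaric fever — diminished reflexes match; blurred vision miss; weight gain match; increased appetite miss; night sweats match
(B) paraline deficiency — does not account for night sweats
(C) late-stage kerosis — diminished reflexes match; blurred vision match; weight gain match; increased appetite match; night sweats match (by fatigue → night sweats)
(D) Holloway disorder — does not account for weight gain
(E) Brannigan's condition — diminished reflexes match; blurred vision miss; weight gain match; increased appetite miss; night sweats match
(F) Varlen's syndrome — diminished reflexes match; blurred vision miss; weight gain match; increased appetite miss; night sweats match
(C) is the only candidate with no mismatches.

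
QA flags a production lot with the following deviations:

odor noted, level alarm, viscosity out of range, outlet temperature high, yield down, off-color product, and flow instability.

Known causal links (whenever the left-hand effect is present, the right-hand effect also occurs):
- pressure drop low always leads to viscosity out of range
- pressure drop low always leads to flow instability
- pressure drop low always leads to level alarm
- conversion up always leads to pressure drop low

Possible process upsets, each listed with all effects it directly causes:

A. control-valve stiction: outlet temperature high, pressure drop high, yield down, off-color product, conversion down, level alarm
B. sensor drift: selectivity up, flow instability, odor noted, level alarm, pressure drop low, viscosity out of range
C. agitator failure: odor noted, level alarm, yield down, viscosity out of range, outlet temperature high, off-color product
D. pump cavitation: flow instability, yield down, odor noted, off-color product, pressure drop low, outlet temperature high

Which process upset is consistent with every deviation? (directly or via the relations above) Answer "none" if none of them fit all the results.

D

Per-candidate check:
(A) control-valve stiction — does not account for odor noted, viscosity out of range, flow instability
(B) sensor drift — does not account for outlet temperature high, yield down, off-color product
(C) agitator failure — does not account for flow instability
(D) pump cavitation — odor noted yes; level alarm yes (via pressure drop low → level alarm); viscosity out of range yes (via pressure drop low → viscosity out of range); outlet temperature high yes; yield down yes; off-color product yes; flow instability yes
(D) alone accounts for all the evidence.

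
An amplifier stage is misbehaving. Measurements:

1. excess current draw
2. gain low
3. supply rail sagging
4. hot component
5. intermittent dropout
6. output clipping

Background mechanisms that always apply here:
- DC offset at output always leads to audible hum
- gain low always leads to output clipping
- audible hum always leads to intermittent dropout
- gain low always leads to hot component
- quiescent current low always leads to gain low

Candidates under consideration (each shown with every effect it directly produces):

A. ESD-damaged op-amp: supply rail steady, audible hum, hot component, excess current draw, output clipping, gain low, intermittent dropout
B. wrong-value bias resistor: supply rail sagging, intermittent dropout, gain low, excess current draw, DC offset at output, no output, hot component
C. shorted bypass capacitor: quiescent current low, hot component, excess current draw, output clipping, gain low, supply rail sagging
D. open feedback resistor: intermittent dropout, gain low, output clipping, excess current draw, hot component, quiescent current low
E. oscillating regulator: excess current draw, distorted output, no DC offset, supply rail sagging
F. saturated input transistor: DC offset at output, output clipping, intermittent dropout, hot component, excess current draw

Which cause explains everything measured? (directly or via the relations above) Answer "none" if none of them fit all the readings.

B

Per-candidate check:
(A) ESD-damaged op-amp — excess current draw yes; gain low yes; supply rail sagging NO; hot component yes; intermittent dropout yes; output clipping yes
(B) wrong-value bias resistor — accounts for every observation (output clipping by gain low → output clipping)
(C) shorted bypass capacitor — excess current draw yes; gain low yes; supply rail sagging yes; hot component yes; intermittent dropout NO; output clipping yes
(D) open feedback resistor — does not account for supply rail sagging
(E) oscillating regulator — does not account for gain low, hot component, intermittent dropout, output clipping
(F) saturated input transistor — excess current draw yes; gain low NO; supply rail sagging NO; hot component yes; intermittent dropout yes; output clipping yes
(B) alone accounts for all the evidence.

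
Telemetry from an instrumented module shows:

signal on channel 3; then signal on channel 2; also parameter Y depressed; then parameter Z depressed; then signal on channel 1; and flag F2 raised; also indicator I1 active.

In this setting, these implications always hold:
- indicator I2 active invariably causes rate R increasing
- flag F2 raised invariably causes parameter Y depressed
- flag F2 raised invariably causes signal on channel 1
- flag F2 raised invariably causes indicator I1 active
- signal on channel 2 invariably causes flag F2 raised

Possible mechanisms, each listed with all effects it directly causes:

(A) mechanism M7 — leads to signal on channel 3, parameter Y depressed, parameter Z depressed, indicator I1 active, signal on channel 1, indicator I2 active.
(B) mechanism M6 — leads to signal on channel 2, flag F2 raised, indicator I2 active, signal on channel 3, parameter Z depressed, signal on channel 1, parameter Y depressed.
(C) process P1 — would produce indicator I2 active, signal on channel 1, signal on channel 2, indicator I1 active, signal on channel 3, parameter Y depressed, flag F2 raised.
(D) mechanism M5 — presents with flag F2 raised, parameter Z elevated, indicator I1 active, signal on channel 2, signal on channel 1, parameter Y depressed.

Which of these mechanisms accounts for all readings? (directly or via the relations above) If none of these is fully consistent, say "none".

B

Testing each hypothesis:
(A) mechanism M7 — does not account for signal on channel 2, flag F2 raised
(B) mechanism M6 — signal on channel 3 match; signal on channel 2 match; parameter Y depressed match; parameter Z depressed match; signal on channel 1 match; flag F2 raised match; indicator I1 active match (by flag F2 raised → indicator I1 active)
(C) process P1 — signal on channel 3 match; signal on channel 2 match; parameter Y depressed match; parameter Z depressed miss; signal on channel 1 match; flag F2 raised match; indicator I1 active match
(D) mechanism M5 — signal on channel 3 miss; signal on channel 2 match; parameter Y depressed match; parameter Z depressed miss; signal on channel 1 match; flag F2 raised match; indicator I1 active match
(B) is the only candidate with no mismatches.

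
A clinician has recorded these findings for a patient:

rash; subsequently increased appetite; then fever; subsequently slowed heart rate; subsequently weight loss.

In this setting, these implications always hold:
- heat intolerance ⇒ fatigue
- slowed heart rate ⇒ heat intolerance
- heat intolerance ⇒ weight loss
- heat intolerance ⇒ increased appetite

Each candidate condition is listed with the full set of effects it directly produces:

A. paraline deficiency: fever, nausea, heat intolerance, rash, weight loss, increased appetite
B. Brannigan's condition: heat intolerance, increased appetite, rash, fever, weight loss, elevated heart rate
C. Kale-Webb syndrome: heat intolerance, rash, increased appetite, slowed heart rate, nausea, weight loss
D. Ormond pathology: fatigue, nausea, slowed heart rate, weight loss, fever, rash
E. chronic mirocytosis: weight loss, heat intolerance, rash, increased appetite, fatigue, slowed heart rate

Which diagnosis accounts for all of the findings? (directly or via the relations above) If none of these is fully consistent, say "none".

Checking each candidate against the observations:
(A) paraline deficiency — rash yes; increased appetite yes; fever yes; slowed heart rate NO; weight loss yes
(B) Brannigan's condition — fails on slowed heart rate (predicts elevated heart rate, not slowed heart rate)
(C) Kale-Webb syndrome — rash yes; increased appetite yes; fever NO; slowed heart rate yes; weight loss yes
(D) Ormond pathology — accounts for every observation (increased appetite by slowed heart rate → heat intolerance → increased appetite)
(E) chronic mirocytosis — rash yes; increased appetite yes; fever NO; slowed heart rate yes; weight loss yes
(D) is the only candidate with no mismatches.

D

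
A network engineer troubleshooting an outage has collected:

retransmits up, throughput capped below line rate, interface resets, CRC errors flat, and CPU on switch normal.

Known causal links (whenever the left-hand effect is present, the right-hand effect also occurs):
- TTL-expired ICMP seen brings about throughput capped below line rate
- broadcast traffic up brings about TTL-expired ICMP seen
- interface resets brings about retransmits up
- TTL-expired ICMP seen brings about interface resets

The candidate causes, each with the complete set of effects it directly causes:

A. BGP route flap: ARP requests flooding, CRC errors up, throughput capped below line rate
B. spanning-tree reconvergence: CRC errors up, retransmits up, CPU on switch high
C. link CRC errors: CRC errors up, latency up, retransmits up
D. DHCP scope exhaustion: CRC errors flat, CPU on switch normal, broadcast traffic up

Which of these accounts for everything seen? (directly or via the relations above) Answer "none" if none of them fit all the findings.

D

Checking each candidate against the observations:
(A) BGP route flap — retransmits up miss; throughput capped below line rate match; interface resets miss; CRC errors flat miss; CPU on switch normal miss
(B) spanning-tree reconvergence — retransmits up match; throughput capped below line rate miss; interface resets miss; CRC errors flat miss; CPU on switch normal miss
(C) link CRC errors — retransmits up match; throughput capped below line rate miss; interface resets miss; CRC errors flat miss; CPU on switch normal miss
(D) DHCP scope exhaustion — retransmits up match (by broadcast traffic up → TTL-expired ICMP seen → interface resets → retransmits up); throughput capped below line rate match (by broadcast traffic up → TTL-expired ICMP seen → throughput capped below line rate); interface resets match (by broadcast traffic up → TTL-expired ICMP seen → interface resets); CRC errors flat match; CPU on switch normal match
(D) is the only candidate with no mismatches.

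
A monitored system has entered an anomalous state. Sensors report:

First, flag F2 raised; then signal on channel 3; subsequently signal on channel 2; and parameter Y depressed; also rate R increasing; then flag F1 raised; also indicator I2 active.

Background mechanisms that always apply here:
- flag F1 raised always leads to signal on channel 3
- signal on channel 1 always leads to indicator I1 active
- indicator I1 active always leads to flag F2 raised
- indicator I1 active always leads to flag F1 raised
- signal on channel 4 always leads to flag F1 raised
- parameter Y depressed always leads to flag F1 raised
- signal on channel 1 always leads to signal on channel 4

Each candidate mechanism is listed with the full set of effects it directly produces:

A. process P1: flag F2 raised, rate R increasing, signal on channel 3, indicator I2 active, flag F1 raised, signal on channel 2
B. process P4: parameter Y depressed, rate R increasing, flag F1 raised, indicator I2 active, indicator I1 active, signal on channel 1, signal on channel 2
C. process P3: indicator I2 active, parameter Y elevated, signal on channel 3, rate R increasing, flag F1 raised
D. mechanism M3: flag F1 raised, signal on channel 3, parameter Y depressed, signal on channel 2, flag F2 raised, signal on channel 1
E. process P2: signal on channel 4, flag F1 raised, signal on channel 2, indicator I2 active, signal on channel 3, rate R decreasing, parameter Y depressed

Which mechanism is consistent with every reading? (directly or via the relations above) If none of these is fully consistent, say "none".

B

For each candidate, compare predicted effects to what was observed:
(A) process P1 — does not account for parameter Y depressed
(B) process P4 — accounts for every observation (flag F2 raised via indicator I1 active → flag F2 raised)
(C) process P3 — fails on flag F2 raised, signal on channel 2, parameter Y depressed (predicts parameter Y elevated, not parameter Y depressed)
(D) mechanism M3 — flag F2 raised yes; signal on channel 3 yes; signal on channel 2 yes; parameter Y depressed yes; rate R increasing NO; flag F1 raised yes; indicator I2 active NO
(E) process P2 — flag F2 raised NO; signal on channel 3 yes; signal on channel 2 yes; parameter Y depressed yes; rate R increasing NO; flag F1 raised yes; indicator I2 active yes
(B) alone accounts for all the evidence.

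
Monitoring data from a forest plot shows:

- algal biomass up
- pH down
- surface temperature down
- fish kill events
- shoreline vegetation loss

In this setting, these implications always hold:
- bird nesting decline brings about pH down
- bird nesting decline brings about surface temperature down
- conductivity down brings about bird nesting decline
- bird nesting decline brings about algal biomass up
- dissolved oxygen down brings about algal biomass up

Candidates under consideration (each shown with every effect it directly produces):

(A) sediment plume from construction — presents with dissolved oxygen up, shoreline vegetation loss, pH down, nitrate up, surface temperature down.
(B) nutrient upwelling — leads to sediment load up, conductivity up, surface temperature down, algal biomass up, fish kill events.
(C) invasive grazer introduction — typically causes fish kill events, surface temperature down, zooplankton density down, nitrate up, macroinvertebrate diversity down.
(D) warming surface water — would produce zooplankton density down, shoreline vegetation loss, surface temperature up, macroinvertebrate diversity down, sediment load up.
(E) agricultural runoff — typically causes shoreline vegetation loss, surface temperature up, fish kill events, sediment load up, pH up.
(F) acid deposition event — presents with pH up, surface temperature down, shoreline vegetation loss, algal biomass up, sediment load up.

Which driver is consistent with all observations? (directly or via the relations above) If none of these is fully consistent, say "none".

none

For each candidate, compare predicted effects to what was observed:
(A) sediment plume from construction — does not account for algal biomass up, fish kill events
(B) nutrient upwelling — algal biomass up yes; pH down NO; surface temperature down yes; fish kill events yes; shoreline vegetation loss NO
(C) invasive grazer introduction — algal biomass up NO; pH down NO; surface temperature down yes; fish kill events yes; shoreline vegetation loss NO
(D) warming surface water — fails on algal biomass up, pH down, surface temperature down, fish kill events (predicts surface temperature up, not surface temperature down)
(E) agricultural runoff — fails on algal biomass up, pH down, surface temperature down (predicts pH up, not pH down; predicts surface temperature up, not surface temperature down)
(F) acid deposition event — fails on pH down, fish kill events (predicts pH up, not pH down)
Every candidate fails on at least one observation.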